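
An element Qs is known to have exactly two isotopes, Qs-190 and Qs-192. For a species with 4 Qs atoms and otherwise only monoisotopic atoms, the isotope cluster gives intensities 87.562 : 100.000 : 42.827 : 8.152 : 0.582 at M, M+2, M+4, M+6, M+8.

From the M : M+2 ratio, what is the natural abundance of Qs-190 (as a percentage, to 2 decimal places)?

77.79%

Write p for the Qs-190 fraction. I(M+2)/I(M) = [C(4,1)·p^3·(1−p)] / p^4 = 4·(1−p)/p = 100.000/87.562 = 1.1420
(1−p)/p = 1.1420/4 = 0.2855  ⇒  p = 1/(1 + 0.2855) = 0.7779
Qs-190: 77.79%, Qs-192: 22.21%.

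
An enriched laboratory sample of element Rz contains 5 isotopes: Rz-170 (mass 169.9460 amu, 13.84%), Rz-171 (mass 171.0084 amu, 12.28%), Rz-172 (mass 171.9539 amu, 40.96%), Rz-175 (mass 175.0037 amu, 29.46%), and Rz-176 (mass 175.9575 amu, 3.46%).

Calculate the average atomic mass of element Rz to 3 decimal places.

The abundance-weighted mean is 0.1384 × 169.9460 + 0.1228 × 171.0084 + 0.4096 × 171.9539 + 0.2946 × 175.0037 + 0.0346 × 175.9575
= 23.52053 + 20.99983 + 70.43232 + 51.55609 + 6.08813 = 172.59690 amu

172.597 amu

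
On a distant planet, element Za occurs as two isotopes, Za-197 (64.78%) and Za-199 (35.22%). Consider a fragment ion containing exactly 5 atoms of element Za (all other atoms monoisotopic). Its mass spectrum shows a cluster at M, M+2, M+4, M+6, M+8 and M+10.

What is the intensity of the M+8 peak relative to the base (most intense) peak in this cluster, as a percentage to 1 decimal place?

(0.6478 + 0.3522)^5 gives M 0.1141, M+2 0.3101, M+4 0.3372, M+6 0.1833, M+8 0.0498, M+10 0.0054; the largest is M+4.
P(M+4) = C(5,2) × 0.6478^3 × 0.3522^2 = 10 × 0.27184593 × 0.12404484 = 0.337211 (base)
P(M+8) = C(5,4) × 0.6478^1 × 0.3522^4 = 5 × 0.6478 × 0.01538712 = 0.049839
Relative intensity = 0.049839 / 0.337211 × 100 = 14.8

14.8%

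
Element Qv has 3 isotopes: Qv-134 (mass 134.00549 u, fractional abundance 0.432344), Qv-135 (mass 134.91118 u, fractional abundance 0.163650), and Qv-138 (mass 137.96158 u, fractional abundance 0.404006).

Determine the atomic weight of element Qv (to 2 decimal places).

Ar = Σ fᵢ·mᵢ = 0.432344 × 134.00549 + 0.163650 × 134.91118 + 0.404006 × 137.96158
= 57.936470 + 22.078215 + 55.737306 = 135.751991 u

135.75 u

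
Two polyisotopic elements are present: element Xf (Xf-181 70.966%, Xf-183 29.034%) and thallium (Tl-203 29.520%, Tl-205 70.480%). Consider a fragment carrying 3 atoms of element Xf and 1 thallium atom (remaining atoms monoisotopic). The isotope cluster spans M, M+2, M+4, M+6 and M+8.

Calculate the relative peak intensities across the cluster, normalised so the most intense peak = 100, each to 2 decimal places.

27.66 : 100.00 : 94.96 : 35.06 : 4.52

Element Xf pattern (n=3): 0.35739706 : 0.43866075 : 0.1794673 : 0.02447488
Thallium pattern (n=1): 0.2952 : 0.7048
Convolve the two distributions (both contribute in 2-u steps):
  M: 0.35739706×0.2952 = 0.105504
  M+2: 0.35739706×0.7048 + 0.43866075×0.2952 = 0.381386
  M+4: 0.43866075×0.7048 + 0.1794673×0.2952 = 0.362147
  M+6: 0.1794673×0.7048 + 0.02447488×0.2952 = 0.133714
  M+8: 0.02447488×0.7048 = 0.017250
Scale to base peak (0.381386) = 100: 27.66 : 100.00 : 94.96 : 35.06 : 4.52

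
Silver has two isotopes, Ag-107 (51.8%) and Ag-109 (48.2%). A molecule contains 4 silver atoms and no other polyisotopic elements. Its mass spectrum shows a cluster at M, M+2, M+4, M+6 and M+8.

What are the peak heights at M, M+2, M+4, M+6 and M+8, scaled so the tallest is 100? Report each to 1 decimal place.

19.2 : 71.6 : 100.0 : 62.0 : 14.4

Each Ag atom is independently Ag-107 (p = 0.518) or Ag-109 (q = 0.482); the cluster is the binomial expansion (p + q)^4.
P(M) = 0.518^4 = 0.071998
P(M+2) = 4 × 0.518^3 × 0.482^1 = 0.267976
P(M+4) = 6 × 0.518^2 × 0.482^2 = 0.374029
P(M+6) = 4 × 0.518^1 × 0.482^3 = 0.232023
P(M+8) = 0.482^4 = 0.053974
The M+4 peak is largest (0.374029); scaling to 100 gives 19.2 : 71.6 : 100.0 : 62.0 : 14.4.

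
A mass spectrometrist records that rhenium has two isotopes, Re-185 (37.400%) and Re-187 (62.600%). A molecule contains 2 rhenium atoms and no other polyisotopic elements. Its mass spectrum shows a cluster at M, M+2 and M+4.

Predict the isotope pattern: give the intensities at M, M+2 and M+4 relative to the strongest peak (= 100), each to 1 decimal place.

The 2 Re atoms are independent, so intensities follow the terms of (0.37400 + 0.62600)^2.
P(M) = 0.37400^2 = 0.139876
P(M+2) = 2 × 0.37400^1 × 0.62600^1 = 0.468248
P(M+4) = 0.62600^2 = 0.391876
The M+2 peak is largest (0.468248); scaling to 100 gives 29.9 : 100.0 : 83.7.

29.9 : 100.0 : 83.7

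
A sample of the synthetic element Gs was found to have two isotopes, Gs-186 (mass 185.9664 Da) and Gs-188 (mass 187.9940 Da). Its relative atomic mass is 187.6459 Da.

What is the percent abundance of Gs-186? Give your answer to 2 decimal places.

17.17%

Let x be the fractional abundance of Gs-186; then Gs-188 has abundance 1 − x.
185.9664·x + 187.9940·(1 − x) = 187.6459
(185.9664 − 187.9940)·x = 187.6459 − 187.9940
x = -0.3481 / -2.0276 = 0.17168 → 17.17% Gs-186, 82.83% Gs-188.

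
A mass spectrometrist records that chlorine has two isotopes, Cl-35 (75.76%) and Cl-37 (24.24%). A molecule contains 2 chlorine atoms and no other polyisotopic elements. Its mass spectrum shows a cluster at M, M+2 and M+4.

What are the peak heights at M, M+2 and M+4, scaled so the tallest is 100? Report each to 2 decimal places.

100.00 : 63.99 : 10.24

Expanding (0.7576 + 0.2424)^2:
P(M) = 0.7576^2 = 0.573958
P(M+2) = 2 × 0.7576^1 × 0.2424^1 = 0.367284
P(M+4) = 0.2424^2 = 0.058758
The M peak is largest (0.573958); scaling to 100 gives 100.00 : 63.99 : 10.24.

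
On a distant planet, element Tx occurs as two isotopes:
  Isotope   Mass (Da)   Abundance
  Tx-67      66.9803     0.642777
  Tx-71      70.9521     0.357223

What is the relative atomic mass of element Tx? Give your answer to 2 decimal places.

Weight each isotope mass by its fractional abundance: 0.642777 × 66.9803 + 0.357223 × 70.9521
= 43.05340 + 25.34572 = 68.39912 Da

68.40 Da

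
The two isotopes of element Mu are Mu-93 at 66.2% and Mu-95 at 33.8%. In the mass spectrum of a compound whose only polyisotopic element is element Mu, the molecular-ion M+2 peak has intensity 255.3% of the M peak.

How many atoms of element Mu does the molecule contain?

5

For n independent Mu atoms, I(M+2)/I(M) = n · (abundance Mu-95) / (abundance Mu-93) = n · 0.338/0.662.
n = 2.553 × 0.662/0.338 = 5.00 ≈ 5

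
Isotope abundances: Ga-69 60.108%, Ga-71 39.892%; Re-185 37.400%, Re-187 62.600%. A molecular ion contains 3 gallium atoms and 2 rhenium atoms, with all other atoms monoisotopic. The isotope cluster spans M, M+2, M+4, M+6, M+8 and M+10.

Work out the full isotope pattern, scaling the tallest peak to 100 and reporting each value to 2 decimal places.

Gallium pattern (n=3): 0.2171685 : 0.432386 : 0.2869625 : 0.063483
Rhenium pattern (n=2): 0.139876 : 0.468248 : 0.391876
Convolve the two distributions (both contribute in 2-u steps):
  M: 0.2171685×0.139876 = 0.030377
  M+2: 0.2171685×0.468248 + 0.432386×0.139876 = 0.162169
  M+4: 0.2171685×0.391876 + 0.432386×0.468248 + 0.2869625×0.139876 = 0.327706
  M+6: 0.432386×0.391876 + 0.2869625×0.468248 + 0.063483×0.139876 = 0.312691
  M+8: 0.2869625×0.391876 + 0.063483×0.468248 = 0.142180
  M+10: 0.063483×0.391876 = 0.024877
Scale to base peak (0.327706) = 100: 9.27 : 49.49 : 100.00 : 95.42 : 43.39 : 7.59

9.27 : 49.49 : 100.00 : 95.42 : 43.39 : 7.59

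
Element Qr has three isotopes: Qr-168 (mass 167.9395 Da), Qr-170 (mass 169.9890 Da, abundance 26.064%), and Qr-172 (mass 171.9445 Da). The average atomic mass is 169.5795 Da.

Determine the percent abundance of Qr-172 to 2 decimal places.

27.61%

Let x and y be the fractions of Qr-168 and Qr-172. Then x + y = 1 − 0.26064 = 0.73936 and 167.9395x + 171.9445y = 169.5795 − 0.26064×169.9890 = 125.27356704.
Substituting: 167.9395x + 171.9445(0.73936 − x) = 125.27356704
(167.9395 − 171.9445)x = -1.85531848  ⇒  x = 0.46325, y = 0.27611
Qr-168: 46.33%, Qr-172: 27.61%.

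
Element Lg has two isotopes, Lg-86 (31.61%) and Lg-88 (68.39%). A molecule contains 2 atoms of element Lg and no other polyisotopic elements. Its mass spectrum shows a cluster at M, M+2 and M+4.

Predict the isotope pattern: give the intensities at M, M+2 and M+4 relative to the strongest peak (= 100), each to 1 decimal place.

Expanding (0.3161 + 0.6839)^2:
P(M) = 0.3161^2 = 0.099919
P(M+2) = 2 × 0.3161^1 × 0.6839^1 = 0.432362
P(M+4) = 0.6839^2 = 0.467719
The M+4 peak is largest (0.467719); scaling to 100 gives 21.4 : 92.4 : 100.0.

21.4 : 92.4 : 100.0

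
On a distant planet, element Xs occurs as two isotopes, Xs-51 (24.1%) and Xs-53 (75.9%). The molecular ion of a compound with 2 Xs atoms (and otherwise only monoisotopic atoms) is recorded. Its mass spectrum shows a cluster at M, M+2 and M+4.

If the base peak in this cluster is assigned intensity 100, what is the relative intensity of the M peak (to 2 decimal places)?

Term probabilities: M 0.0581, M+2 0.3658, M+4 0.5761. Base peak = M+4.
P(M+4) = C(2,2) × 0.241^0 × 0.759^2 = 1 × 1.0000 × 0.576081 = 0.576081 (base)
P(M) = C(2,0) × 0.241^2 × 0.759^0 = 1 × 0.058081 × 1.0000 = 0.058081
Relative intensity = 0.058081 / 0.576081 × 100 = 10.08

10.08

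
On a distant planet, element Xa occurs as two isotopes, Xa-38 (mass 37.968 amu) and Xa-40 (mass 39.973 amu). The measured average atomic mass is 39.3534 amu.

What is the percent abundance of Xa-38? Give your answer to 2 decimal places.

Writing the weighted mean with unknown fraction x of Xa-38:
37.968·x + 39.973·(1 − x) = 39.3534
(37.968 − 39.973)·x = 39.3534 − 39.973
x = -0.6196 / -2.005 = 0.30903 → 30.90% Xa-38, 69.10% Xa-40.

30.90%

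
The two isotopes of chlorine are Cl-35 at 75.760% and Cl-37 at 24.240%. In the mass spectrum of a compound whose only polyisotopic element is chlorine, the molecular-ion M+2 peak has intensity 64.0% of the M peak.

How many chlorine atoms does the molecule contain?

2

With n Cl atoms, P(M+2)/P(M) = C(n,1)·p^(n−1)q / p^n = n·q/p = n · 0.24240/0.75760.
n = 0.640 × 0.75760/0.24240 = 2.00 ≈ 2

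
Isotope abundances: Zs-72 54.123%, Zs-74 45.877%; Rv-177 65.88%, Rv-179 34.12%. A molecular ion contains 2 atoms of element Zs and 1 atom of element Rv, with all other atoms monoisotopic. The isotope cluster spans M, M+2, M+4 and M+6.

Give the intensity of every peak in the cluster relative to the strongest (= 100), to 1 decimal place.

45.2 : 100.0 : 72.1 : 16.8

Element Zs pattern (n=2): 0.29292991 : 0.49660017 : 0.21046991
Element Rv pattern (n=1): 0.6588 : 0.3412
Convolve the two distributions (both contribute in 2-u steps):
  M: 0.29292991×0.6588 = 0.192982
  M+2: 0.29292991×0.3412 + 0.49660017×0.6588 = 0.427108
  M+4: 0.49660017×0.3412 + 0.21046991×0.6588 = 0.308098
  M+6: 0.21046991×0.3412 = 0.071812
Scale to base peak (0.427108) = 100: 45.2 : 100.0 : 72.1 : 16.8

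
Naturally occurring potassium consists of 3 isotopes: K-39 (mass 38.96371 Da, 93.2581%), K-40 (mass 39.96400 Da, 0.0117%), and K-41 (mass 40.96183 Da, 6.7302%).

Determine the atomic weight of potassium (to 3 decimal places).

39.098 Da

Ar = Σ fᵢ·mᵢ = 0.932581 × 38.96371 + 0.000117 × 39.96400 + 0.067302 × 40.96183
= 36.336816 + 0.004676 + 2.756813 = 39.098305 Da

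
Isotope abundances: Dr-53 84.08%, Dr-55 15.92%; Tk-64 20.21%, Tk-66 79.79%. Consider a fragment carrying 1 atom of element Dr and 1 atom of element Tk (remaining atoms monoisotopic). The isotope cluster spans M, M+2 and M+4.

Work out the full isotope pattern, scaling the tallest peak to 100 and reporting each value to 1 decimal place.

24.2 : 100.0 : 18.1

Element Dr pattern (n=1): 0.8408 : 0.1592
Element Tk pattern (n=1): 0.2021 : 0.7979
Convolve the two distributions (both contribute in 2-u steps):
  M: 0.8408×0.2021 = 0.169926
  M+2: 0.8408×0.7979 + 0.1592×0.2021 = 0.703049
  M+4: 0.1592×0.7979 = 0.127026
Scale to base peak (0.703049) = 100: 24.2 : 100.0 : 18.1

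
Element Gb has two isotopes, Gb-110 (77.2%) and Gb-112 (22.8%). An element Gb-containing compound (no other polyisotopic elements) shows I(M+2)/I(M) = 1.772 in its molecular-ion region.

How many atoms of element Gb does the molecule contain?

For n independent Gb atoms, I(M+2)/I(M) = n · (abundance Gb-112) / (abundance Gb-110) = n · 0.228/0.772.
n = 1.772 × 0.772/0.228 = 6.00 ≈ 6

6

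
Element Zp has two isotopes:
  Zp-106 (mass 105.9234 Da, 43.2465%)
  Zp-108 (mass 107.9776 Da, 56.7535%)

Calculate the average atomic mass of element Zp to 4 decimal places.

Average mass = Σ (abundance × isotope mass) = 0.432465 × 105.9234 + 0.567535 × 107.9776
= 45.80816 + 61.28107 = 107.08923 Da

107.0892 Da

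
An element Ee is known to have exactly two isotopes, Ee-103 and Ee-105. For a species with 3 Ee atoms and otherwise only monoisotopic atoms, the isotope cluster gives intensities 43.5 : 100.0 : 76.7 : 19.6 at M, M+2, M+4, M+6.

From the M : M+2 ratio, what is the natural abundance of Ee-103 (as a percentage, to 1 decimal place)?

Let p = fractional abundance of Ee-103. I(M+2)/I(M) = [C(3,1)·p^2·(1−p)] / p^3 = 3·(1−p)/p = 100.0/43.5 = 2.2989
(1−p)/p = 2.2989/3 = 0.7663  ⇒  p = 1/(1 + 0.7663) = 0.5662
Ee-103: 56.6%, Ee-105: 43.4%.

56.6%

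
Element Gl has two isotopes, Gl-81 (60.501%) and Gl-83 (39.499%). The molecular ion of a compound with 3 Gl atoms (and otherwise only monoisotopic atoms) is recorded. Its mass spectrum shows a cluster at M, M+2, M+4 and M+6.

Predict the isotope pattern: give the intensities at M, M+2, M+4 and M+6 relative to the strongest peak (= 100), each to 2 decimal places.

The 3 Gl atoms are independent, so intensities follow the terms of (0.60501 + 0.39499)^3.
P(M) = 0.60501^3 = 0.221456
P(M+2) = 3 × 0.60501^2 × 0.39499^1 = 0.433743
P(M+4) = 3 × 0.60501^1 × 0.39499^2 = 0.283176
P(M+6) = 0.39499^3 = 0.061625
The M+2 peak is largest (0.433743); scaling to 100 gives 51.06 : 100.00 : 65.29 : 14.21.

51.06 : 100.00 : 65.29 : 14.21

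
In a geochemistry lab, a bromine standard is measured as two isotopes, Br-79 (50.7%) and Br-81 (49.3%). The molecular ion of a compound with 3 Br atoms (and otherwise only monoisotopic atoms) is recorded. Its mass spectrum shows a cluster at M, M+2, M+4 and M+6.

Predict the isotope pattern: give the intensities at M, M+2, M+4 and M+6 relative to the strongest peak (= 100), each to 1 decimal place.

Each Br atom is independently Br-79 (p = 0.507) or Br-81 (q = 0.493); the cluster is the binomial expansion (p + q)^3.
P(M) = 0.507^3 = 0.130324
P(M+2) = 3 × 0.507^2 × 0.493^1 = 0.380175
P(M+4) = 3 × 0.507^1 × 0.493^2 = 0.369678
P(M+6) = 0.493^3 = 0.119823
The M+2 peak is largest (0.380175); scaling to 100 gives 34.3 : 100.0 : 97.2 : 31.5.

34.3 : 100.0 : 97.2 : 31.5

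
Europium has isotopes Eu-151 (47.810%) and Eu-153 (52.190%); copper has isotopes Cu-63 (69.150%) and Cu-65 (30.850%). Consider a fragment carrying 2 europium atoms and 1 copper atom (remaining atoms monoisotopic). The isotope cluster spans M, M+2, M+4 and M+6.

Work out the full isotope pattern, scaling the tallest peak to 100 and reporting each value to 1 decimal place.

38.0 : 100.0 : 82.4 : 20.2

Europium pattern (n=2): 0.22857961 : 0.49904078 : 0.27237961
Copper pattern (n=1): 0.6915 : 0.3085
Convolve the two distributions (both contribute in 2-u steps):
  M: 0.22857961×0.6915 = 0.158063
  M+2: 0.22857961×0.3085 + 0.49904078×0.6915 = 0.415604
  M+4: 0.49904078×0.3085 + 0.27237961×0.6915 = 0.342305
  M+6: 0.27237961×0.3085 = 0.084029
Scale to base peak (0.415604) = 100: 38.0 : 100.0 : 82.4 : 20.2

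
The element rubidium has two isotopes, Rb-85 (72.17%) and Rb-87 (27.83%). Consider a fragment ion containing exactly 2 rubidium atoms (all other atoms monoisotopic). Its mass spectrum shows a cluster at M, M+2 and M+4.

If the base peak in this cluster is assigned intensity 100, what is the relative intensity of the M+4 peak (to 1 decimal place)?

14.9

Term probabilities: M 0.5209, M+2 0.4017, M+4 0.0775. Base peak = M.
P(M) = C(2,0) × 0.7217^2 × 0.2783^0 = 1 × 0.52085089 × 1.0000 = 0.520851 (base)
P(M+4) = C(2,2) × 0.7217^0 × 0.2783^2 = 1 × 1.0000 × 0.07745089 = 0.077451
Relative intensity = 0.077451 / 0.520851 × 100 = 14.9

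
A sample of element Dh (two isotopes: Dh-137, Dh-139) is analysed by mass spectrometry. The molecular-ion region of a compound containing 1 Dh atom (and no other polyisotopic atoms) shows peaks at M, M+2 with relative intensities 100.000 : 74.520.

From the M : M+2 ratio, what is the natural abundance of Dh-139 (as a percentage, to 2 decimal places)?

42.70%

Write p for the Dh-137 fraction. I(M+2)/I(M) = [C(1,1)·p^0·(1−p)] / p^1 = 1·(1−p)/p = 74.520/100.000 = 0.7452
(1−p)/p = 0.7452/1 = 0.7452  ⇒  p = 1/(1 + 0.7452) = 0.5730
Dh-137: 57.30%, Dh-139: 42.70%.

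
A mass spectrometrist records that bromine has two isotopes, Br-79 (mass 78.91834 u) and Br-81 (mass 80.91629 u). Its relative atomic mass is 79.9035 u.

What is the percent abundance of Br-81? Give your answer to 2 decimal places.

49.31%

With x = fraction of Br-79 (so Br-81 is 1 − x):
78.91834·x + 80.91629·(1 − x) = 79.9035
(78.91834 − 80.91629)·x = 79.9035 − 80.91629
x = -1.01279 / -1.99795 = 0.50691 → 50.69% Br-79, 49.31% Br-81.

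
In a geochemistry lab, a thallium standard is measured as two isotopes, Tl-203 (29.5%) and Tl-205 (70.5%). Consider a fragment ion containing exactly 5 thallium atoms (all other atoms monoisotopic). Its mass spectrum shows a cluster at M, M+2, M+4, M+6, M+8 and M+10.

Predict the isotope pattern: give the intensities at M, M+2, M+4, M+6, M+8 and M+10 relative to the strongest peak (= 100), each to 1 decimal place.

Each Tl atom is independently Tl-203 (p = 0.295) or Tl-205 (q = 0.705); the cluster is the binomial expansion (p + q)^5.
P(M) = 0.295^5 = 0.002234
P(M+2) = 5 × 0.295^4 × 0.705^1 = 0.026696
P(M+4) = 10 × 0.295^3 × 0.705^2 = 0.127598
P(M+6) = 10 × 0.295^2 × 0.705^3 = 0.304938
P(M+8) = 5 × 0.295^1 × 0.705^4 = 0.364375
P(M+10) = 0.705^5 = 0.174159
The M+8 peak is largest (0.364375); scaling to 100 gives 0.6 : 7.3 : 35.0 : 83.7 : 100.0 : 47.8.

0.6 : 7.3 : 35.0 : 83.7 : 100.0 : 47.8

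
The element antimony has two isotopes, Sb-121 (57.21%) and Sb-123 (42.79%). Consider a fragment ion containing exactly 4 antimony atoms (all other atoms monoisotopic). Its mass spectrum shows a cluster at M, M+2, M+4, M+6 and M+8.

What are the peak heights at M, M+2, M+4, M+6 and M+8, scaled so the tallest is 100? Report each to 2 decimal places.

29.79 : 89.13 : 100.00 : 49.86 : 9.32

Expanding (0.5721 + 0.4279)^4:
P(M) = 0.5721^4 = 0.107124
P(M+2) = 4 × 0.5721^3 × 0.4279^1 = 0.320493
P(M+4) = 6 × 0.5721^2 × 0.4279^2 = 0.359567
P(M+6) = 4 × 0.5721^1 × 0.4279^3 = 0.179291
P(M+8) = 0.4279^4 = 0.033525
The M+4 peak is largest (0.359567); scaling to 100 gives 29.79 : 89.13 : 100.00 : 49.86 : 9.32.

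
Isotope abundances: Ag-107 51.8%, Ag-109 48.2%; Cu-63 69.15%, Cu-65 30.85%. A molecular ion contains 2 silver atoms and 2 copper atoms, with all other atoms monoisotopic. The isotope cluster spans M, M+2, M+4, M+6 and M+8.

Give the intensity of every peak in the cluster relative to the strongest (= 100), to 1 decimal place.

Silver pattern (n=2): 0.268324 : 0.499352 : 0.232324
Copper pattern (n=2): 0.47817225 : 0.4266555 : 0.09517225
Convolve the two distributions (both contribute in 2-u steps):
  M: 0.268324×0.47817225 = 0.128305
  M+2: 0.268324×0.4266555 + 0.499352×0.47817225 = 0.353258
  M+4: 0.268324×0.09517225 + 0.499352×0.4266555 + 0.232324×0.47817225 = 0.349679
  M+6: 0.499352×0.09517225 + 0.232324×0.4266555 = 0.146647
  M+8: 0.232324×0.09517225 = 0.022111
Scale to base peak (0.353258) = 100: 36.3 : 100.0 : 99.0 : 41.5 : 6.3

36.3 : 100.0 : 99.0 : 41.5 : 6.3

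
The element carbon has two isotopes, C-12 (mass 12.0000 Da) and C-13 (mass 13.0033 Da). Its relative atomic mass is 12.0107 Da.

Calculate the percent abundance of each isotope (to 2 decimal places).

Let x be the fractional abundance of C-12; then C-13 has abundance 1 − x.
12.0000·x + 13.0033·(1 − x) = 12.0107
(12.0000 − 13.0033)·x = 12.0107 − 13.0033
x = -0.9926 / -1.0033 = 0.98934 → 98.93% C-12, 1.07% C-13.

C-12: 98.93%, C-13: 1.07%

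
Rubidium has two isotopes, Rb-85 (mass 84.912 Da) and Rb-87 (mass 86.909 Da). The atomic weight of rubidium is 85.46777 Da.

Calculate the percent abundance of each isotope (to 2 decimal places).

Rb-85: 72.17%, Rb-87: 27.83%

Let x be the fractional abundance of Rb-85; then Rb-87 has abundance 1 − x.
84.912·x + 86.909·(1 − x) = 85.46777
(84.912 − 86.909)·x = 85.46777 − 86.909
x = -1.44123 / -1.997 = 0.72170 → 72.17% Rb-85, 27.83% Rb-87.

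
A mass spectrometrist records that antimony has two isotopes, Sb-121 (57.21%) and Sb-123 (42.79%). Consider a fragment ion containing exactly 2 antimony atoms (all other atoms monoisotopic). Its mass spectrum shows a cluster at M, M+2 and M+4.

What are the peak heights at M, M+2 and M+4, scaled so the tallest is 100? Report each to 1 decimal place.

Each Sb atom is independently Sb-121 (p = 0.5721) or Sb-123 (q = 0.4279); the cluster is the binomial expansion (p + q)^2.
P(M) = 0.5721^2 = 0.327298
P(M+2) = 2 × 0.5721^1 × 0.4279^1 = 0.489603
P(M+4) = 0.4279^2 = 0.183098
The M+2 peak is largest (0.489603); scaling to 100 gives 66.8 : 100.0 : 37.4.

66.8 : 100.0 : 37.4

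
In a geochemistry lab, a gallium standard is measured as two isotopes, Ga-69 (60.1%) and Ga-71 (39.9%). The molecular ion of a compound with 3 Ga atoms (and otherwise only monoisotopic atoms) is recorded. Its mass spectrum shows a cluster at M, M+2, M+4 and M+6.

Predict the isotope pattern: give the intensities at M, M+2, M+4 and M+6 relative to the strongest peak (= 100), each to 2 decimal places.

Each Ga atom is independently Ga-69 (p = 0.601) or Ga-71 (q = 0.399); the cluster is the binomial expansion (p + q)^3.
P(M) = 0.601^3 = 0.217082
P(M+2) = 3 × 0.601^2 × 0.399^1 = 0.432358
P(M+4) = 3 × 0.601^1 × 0.399^2 = 0.287039
P(M+6) = 0.399^3 = 0.063521
The M+2 peak is largest (0.432358); scaling to 100 gives 50.21 : 100.00 : 66.39 : 14.69.

50.21 : 100.00 : 66.39 : 14.69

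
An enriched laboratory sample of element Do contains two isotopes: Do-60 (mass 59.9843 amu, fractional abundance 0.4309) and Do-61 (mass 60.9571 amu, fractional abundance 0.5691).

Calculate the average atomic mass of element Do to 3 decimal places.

Weight each isotope mass by its fractional abundance: 0.4309 × 59.9843 + 0.5691 × 60.9571
= 25.84723 + 34.69069 = 60.53792 amu

60.538 amu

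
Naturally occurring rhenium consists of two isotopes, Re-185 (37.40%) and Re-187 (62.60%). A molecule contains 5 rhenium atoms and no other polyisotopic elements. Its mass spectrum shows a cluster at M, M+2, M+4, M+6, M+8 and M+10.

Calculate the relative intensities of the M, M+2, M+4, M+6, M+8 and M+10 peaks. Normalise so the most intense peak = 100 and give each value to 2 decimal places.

2.13 : 17.85 : 59.74 : 100.00 : 83.69 : 28.02

Expanding (0.3740 + 0.6260)^5:
P(M) = 0.3740^5 = 0.007317
P(M+2) = 5 × 0.3740^4 × 0.6260^1 = 0.061239
P(M+4) = 10 × 0.3740^3 × 0.6260^2 = 0.205005
P(M+6) = 10 × 0.3740^2 × 0.6260^3 = 0.343136
P(M+8) = 5 × 0.3740^1 × 0.6260^4 = 0.287170
P(M+10) = 0.6260^5 = 0.096133
The M+6 peak is largest (0.343136); scaling to 100 gives 2.13 : 17.85 : 59.74 : 100.00 : 83.69 : 28.02.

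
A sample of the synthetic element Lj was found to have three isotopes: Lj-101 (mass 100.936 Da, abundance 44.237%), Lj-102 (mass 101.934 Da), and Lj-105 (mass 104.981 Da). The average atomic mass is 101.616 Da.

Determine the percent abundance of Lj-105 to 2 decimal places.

Let x and y be the fractions of Lj-102 and Lj-105. Then x + y = 1 − 0.44237 = 0.55763 and 101.934x + 104.981y = 101.616 − 0.44237×100.936 = 56.96494168.
Substituting: 101.934x + 104.981(0.55763 − x) = 56.96494168
(101.934 − 104.981)x = -1.57561335  ⇒  x = 0.51710, y = 0.04053
Lj-102: 51.71%, Lj-105: 4.05%.

4.05%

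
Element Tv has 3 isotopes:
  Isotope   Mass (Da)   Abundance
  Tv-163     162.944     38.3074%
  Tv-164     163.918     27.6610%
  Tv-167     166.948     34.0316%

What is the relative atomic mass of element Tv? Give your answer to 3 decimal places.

Ar = Σ fᵢ·mᵢ = 0.383074 × 162.944 + 0.276610 × 163.918 + 0.340316 × 166.948
= 62.4196 + 45.3414 + 56.8151 = 164.5761 Da

164.576 Da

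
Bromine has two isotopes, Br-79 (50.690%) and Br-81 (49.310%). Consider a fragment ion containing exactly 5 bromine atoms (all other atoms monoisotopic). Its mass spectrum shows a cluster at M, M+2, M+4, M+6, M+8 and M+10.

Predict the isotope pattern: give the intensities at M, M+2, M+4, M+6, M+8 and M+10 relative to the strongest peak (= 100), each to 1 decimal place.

10.6 : 51.4 : 100.0 : 97.3 : 47.3 : 9.2

Each Br atom is independently Br-79 (p = 0.50690) or Br-81 (q = 0.49310); the cluster is the binomial expansion (p + q)^5.
P(M) = 0.50690^5 = 0.033467
P(M+2) = 5 × 0.50690^4 × 0.49310^1 = 0.162777
P(M+4) = 10 × 0.50690^3 × 0.49310^2 = 0.316692
P(M+6) = 10 × 0.50690^2 × 0.49310^3 = 0.308070
P(M+8) = 5 × 0.50690^1 × 0.49310^4 = 0.149842
P(M+10) = 0.49310^5 = 0.029152
The M+4 peak is largest (0.316692); scaling to 100 gives 10.6 : 51.4 : 100.0 : 97.3 : 47.3 : 9.2.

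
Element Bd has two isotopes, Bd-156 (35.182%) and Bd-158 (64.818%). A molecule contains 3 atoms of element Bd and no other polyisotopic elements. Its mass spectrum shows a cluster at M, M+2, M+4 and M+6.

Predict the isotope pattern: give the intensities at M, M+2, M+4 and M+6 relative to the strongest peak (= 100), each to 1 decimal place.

Expanding (0.35182 + 0.64818)^3:
P(M) = 0.35182^3 = 0.043547
P(M+2) = 3 × 0.35182^2 × 0.64818^1 = 0.240690
P(M+4) = 3 × 0.35182^1 × 0.64818^2 = 0.443438
P(M+6) = 0.64818^3 = 0.272325
The M+4 peak is largest (0.443438); scaling to 100 gives 9.8 : 54.3 : 100.0 : 61.4.

9.8 : 54.3 : 100.0 : 61.4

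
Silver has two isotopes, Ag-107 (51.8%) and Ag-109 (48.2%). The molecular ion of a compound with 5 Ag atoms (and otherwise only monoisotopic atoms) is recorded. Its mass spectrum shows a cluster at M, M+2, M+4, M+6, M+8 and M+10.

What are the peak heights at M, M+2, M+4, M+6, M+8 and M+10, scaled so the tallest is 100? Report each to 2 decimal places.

Each Ag atom is independently Ag-107 (p = 0.518) or Ag-109 (q = 0.482); the cluster is the binomial expansion (p + q)^5.
P(M) = 0.518^5 = 0.037295
P(M+2) = 5 × 0.518^4 × 0.482^1 = 0.173515
P(M+4) = 10 × 0.518^3 × 0.482^2 = 0.322911
P(M+6) = 10 × 0.518^2 × 0.482^3 = 0.300470
P(M+8) = 5 × 0.518^1 × 0.482^4 = 0.139794
P(M+10) = 0.482^5 = 0.026016
The M+4 peak is largest (0.322911); scaling to 100 gives 11.55 : 53.73 : 100.00 : 93.05 : 43.29 : 8.06.

11.55 : 53.73 : 100.00 : 93.05 : 43.29 : 8.06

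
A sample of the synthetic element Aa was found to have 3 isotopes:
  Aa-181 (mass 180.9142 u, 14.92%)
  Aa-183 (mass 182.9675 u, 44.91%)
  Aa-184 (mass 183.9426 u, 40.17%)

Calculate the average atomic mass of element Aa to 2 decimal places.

183.05 u

Weight each isotope mass by its fractional abundance: 0.1492 × 180.9142 + 0.4491 × 182.9675 + 0.4017 × 183.9426
= 26.99240 + 82.17070 + 73.88974 = 183.05284 u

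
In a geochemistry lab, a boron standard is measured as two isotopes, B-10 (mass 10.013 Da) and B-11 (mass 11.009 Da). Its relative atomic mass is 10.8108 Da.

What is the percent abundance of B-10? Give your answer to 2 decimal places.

Let x be the fractional abundance of B-10; then B-11 has abundance 1 − x.
10.013·x + 11.009·(1 − x) = 10.8108
(10.013 − 11.009)·x = 10.8108 − 11.009
x = -0.1982 / -0.996 = 0.19900 → 19.90% B-10, 80.10% B-11.

19.90%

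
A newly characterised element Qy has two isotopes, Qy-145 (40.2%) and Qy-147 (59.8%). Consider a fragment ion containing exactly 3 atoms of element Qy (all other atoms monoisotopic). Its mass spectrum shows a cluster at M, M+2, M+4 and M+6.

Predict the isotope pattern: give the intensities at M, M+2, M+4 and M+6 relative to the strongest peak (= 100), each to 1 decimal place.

15.1 : 67.2 : 100.0 : 49.6

The 3 Qy atoms are independent, so intensities follow the terms of (0.402 + 0.598)^3.
P(M) = 0.402^3 = 0.064965
P(M+2) = 3 × 0.402^2 × 0.598^1 = 0.289918
P(M+4) = 3 × 0.402^1 × 0.598^2 = 0.431270
P(M+6) = 0.598^3 = 0.213847
The M+4 peak is largest (0.431270); scaling to 100 gives 15.1 : 67.2 : 100.0 : 49.6.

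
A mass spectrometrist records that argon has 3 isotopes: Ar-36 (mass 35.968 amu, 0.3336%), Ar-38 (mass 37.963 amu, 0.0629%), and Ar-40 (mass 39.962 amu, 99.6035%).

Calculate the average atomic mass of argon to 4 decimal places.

39.9474 amu

Average mass = Σ (abundance × isotope mass) = 0.003336 × 35.968 + 0.000629 × 37.963 + 0.996035 × 39.962
= 0.11999 + 0.02388 + 39.80355 = 39.94742 amu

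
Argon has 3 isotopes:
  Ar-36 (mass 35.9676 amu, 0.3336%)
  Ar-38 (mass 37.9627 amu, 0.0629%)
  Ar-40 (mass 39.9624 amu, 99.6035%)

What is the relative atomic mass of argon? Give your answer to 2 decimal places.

Weight each isotope mass by its fractional abundance: 0.003336 × 35.9676 + 0.000629 × 37.9627 + 0.996035 × 39.9624
= 0.11999 + 0.02388 + 39.80395 = 39.94782 amu

39.95 amu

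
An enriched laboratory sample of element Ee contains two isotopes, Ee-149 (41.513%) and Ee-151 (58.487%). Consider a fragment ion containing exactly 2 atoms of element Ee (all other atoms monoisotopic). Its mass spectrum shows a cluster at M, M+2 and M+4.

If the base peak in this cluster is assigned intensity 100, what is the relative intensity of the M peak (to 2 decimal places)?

(0.41513 + 0.58487)^2 gives M 0.1723, M+2 0.4856, M+4 0.3421; the largest is M+2.
P(M+2) = C(2,1) × 0.41513^1 × 0.58487^1 = 2 × 0.41513 × 0.58487 = 0.485594 (base)
P(M) = C(2,0) × 0.41513^2 × 0.58487^0 = 1 × 0.17233292 × 1.0000 = 0.172333
Relative intensity = 0.172333 / 0.485594 × 100 = 35.49

35.49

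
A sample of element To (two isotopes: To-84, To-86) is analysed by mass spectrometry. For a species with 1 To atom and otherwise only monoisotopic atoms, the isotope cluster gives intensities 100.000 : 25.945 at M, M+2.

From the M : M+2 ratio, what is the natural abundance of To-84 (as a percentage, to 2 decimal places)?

79.40%

Let p = fractional abundance of To-84. I(M+2)/I(M) = [C(1,1)·p^0·(1−p)] / p^1 = 1·(1−p)/p = 25.945/100.000 = 0.2595
(1−p)/p = 0.2595/1 = 0.2595  ⇒  p = 1/(1 + 0.2595) = 0.7940
To-84: 79.40%, To-86: 20.60%.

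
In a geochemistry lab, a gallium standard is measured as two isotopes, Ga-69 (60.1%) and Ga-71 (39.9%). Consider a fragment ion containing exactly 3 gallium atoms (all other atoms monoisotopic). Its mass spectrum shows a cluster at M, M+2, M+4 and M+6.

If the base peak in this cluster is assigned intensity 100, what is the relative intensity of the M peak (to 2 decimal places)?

Binomial terms of (0.601 + 0.399)^3: M 0.2171, M+2 0.4324, M+4 0.2870, M+6 0.0635 → M+2 is the base peak.
P(M+2) = C(3,1) × 0.601^2 × 0.399^1 = 3 × 0.361201 × 0.3990 = 0.432358 (base)
P(M) = C(3,0) × 0.601^3 × 0.399^0 = 1 × 0.2170818 × 1.0000 = 0.217082
Relative intensity = 0.217082 / 0.432358 × 100 = 50.21

50.21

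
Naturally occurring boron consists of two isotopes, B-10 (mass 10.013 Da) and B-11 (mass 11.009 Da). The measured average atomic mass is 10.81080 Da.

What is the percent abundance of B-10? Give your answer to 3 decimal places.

19.900%

With x = fraction of B-10 (so B-11 is 1 − x):
10.013·x + 11.009·(1 − x) = 10.81080
(10.013 − 11.009)·x = 10.81080 − 11.009
x = -0.19820 / -0.996 = 0.19900 → 19.900% B-10, 80.100% B-11.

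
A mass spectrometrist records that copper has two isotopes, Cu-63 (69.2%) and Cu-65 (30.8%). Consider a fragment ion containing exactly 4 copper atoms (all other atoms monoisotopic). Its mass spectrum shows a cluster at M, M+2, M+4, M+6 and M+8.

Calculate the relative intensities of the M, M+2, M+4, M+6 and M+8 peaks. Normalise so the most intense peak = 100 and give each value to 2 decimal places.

Each Cu atom is independently Cu-63 (p = 0.692) or Cu-65 (q = 0.308); the cluster is the binomial expansion (p + q)^4.
P(M) = 0.692^4 = 0.229311
P(M+2) = 4 × 0.692^3 × 0.308^1 = 0.408253
P(M+4) = 6 × 0.692^2 × 0.308^2 = 0.272562
P(M+6) = 4 × 0.692^1 × 0.308^3 = 0.080876
P(M+8) = 0.308^4 = 0.008999
The M+2 peak is largest (0.408253); scaling to 100 gives 56.17 : 100.00 : 66.76 : 19.81 : 2.20.

56.17 : 100.00 : 66.76 : 19.81 : 2.20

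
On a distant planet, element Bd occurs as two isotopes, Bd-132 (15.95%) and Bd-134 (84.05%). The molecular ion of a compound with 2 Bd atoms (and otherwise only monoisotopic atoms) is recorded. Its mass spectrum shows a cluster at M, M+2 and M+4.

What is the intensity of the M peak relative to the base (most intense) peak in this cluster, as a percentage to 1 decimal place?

Term probabilities: M 0.0254, M+2 0.2681, M+4 0.7064. Base peak = M+4.
P(M+4) = C(2,2) × 0.1595^0 × 0.8405^2 = 1 × 1.0000 × 0.70644025 = 0.706440 (base)
P(M) = C(2,0) × 0.1595^2 × 0.8405^0 = 1 × 0.02544025 × 1.0000 = 0.025440
Relative intensity = 0.025440 / 0.706440 × 100 = 3.6

3.6%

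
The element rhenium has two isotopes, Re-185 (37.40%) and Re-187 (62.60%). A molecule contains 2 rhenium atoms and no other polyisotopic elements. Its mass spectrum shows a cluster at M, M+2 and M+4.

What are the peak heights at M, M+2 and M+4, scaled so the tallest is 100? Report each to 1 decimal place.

29.9 : 100.0 : 83.7

Each Re atom is independently Re-185 (p = 0.3740) or Re-187 (q = 0.6260); the cluster is the binomial expansion (p + q)^2.
P(M) = 0.3740^2 = 0.139876
P(M+2) = 2 × 0.3740^1 × 0.6260^1 = 0.468248
P(M+4) = 0.6260^2 = 0.391876
The M+2 peak is largest (0.468248); scaling to 100 gives 29.9 : 100.0 : 83.7.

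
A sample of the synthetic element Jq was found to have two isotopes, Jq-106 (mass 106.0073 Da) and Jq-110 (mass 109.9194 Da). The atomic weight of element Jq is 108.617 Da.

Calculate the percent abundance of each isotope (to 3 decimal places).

Jq-106: 33.292%, Jq-110: 66.708%

With x = fraction of Jq-106 (so Jq-110 is 1 − x):
106.0073·x + 109.9194·(1 − x) = 108.617
(106.0073 − 109.9194)·x = 108.617 − 109.9194
x = -1.3024 / -3.9121 = 0.33292 → 33.292% Jq-106, 66.708% Jq-110.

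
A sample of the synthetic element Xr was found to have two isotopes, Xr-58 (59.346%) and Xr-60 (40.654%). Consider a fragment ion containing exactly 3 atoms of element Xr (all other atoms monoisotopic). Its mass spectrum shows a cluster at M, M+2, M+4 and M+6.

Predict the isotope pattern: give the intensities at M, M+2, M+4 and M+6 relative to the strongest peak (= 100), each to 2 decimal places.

The 3 Xr atoms are independent, so intensities follow the terms of (0.59346 + 0.40654)^3.
P(M) = 0.59346^3 = 0.209014
P(M+2) = 3 × 0.59346^2 × 0.40654^1 = 0.429544
P(M+4) = 3 × 0.59346^1 × 0.40654^2 = 0.294252
P(M+6) = 0.40654^3 = 0.067191
The M+2 peak is largest (0.429544); scaling to 100 gives 48.66 : 100.00 : 68.50 : 15.64.

48.66 : 100.00 : 68.50 : 15.64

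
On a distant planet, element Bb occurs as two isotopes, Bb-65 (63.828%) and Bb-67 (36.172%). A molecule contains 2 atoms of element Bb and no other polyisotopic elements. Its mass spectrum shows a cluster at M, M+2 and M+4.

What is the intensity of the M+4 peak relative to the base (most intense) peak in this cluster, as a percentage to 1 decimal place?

28.3%

Term probabilities: M 0.4074, M+2 0.4618, M+4 0.1308. Base peak = M+2.
P(M+2) = C(2,1) × 0.63828^1 × 0.36172^1 = 2 × 0.63828 × 0.36172 = 0.461757 (base)
P(M+4) = C(2,2) × 0.63828^0 × 0.36172^2 = 1 × 1.0000 × 0.13084136 = 0.130841
Relative intensity = 0.130841 / 0.461757 × 100 = 28.3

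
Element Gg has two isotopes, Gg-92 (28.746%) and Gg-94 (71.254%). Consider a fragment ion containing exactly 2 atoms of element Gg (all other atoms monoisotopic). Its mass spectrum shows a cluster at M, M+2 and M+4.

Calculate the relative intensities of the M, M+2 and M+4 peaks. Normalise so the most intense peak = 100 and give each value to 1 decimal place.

Each Gg atom is independently Gg-92 (p = 0.28746) or Gg-94 (q = 0.71254); the cluster is the binomial expansion (p + q)^2.
P(M) = 0.28746^2 = 0.082633
P(M+2) = 2 × 0.28746^1 × 0.71254^1 = 0.409653
P(M+4) = 0.71254^2 = 0.507713
The M+4 peak is largest (0.507713); scaling to 100 gives 16.3 : 80.7 : 100.0.

16.3 : 80.7 : 100.0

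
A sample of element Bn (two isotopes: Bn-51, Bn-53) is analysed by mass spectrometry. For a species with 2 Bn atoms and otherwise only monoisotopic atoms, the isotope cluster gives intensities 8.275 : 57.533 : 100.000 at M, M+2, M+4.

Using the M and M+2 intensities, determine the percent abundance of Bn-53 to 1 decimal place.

Let p = fractional abundance of Bn-51. I(M+2)/I(M) = [C(2,1)·p^1·(1−p)] / p^2 = 2·(1−p)/p = 57.533/8.275 = 6.9526
(1−p)/p = 6.9526/2 = 3.4763  ⇒  p = 1/(1 + 3.4763) = 0.2234
Bn-51: 22.3%, Bn-53: 77.7%.

77.7%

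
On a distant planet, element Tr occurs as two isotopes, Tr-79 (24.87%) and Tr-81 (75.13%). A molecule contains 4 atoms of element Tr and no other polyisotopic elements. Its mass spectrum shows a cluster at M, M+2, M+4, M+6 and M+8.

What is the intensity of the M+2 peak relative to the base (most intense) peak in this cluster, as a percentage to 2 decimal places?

10.96%

(0.2487 + 0.7513)^4 gives M 0.0038, M+2 0.0462, M+4 0.2095, M+6 0.4219, M+8 0.3186; the largest is M+6.
P(M+6) = C(4,3) × 0.2487^1 × 0.7513^3 = 4 × 0.2487 × 0.42407255 = 0.421867 (base)
P(M+2) = C(4,1) × 0.2487^3 × 0.7513^1 = 4 × 0.01538252 × 0.7513 = 0.046228
Relative intensity = 0.046228 / 0.421867 × 100 = 10.96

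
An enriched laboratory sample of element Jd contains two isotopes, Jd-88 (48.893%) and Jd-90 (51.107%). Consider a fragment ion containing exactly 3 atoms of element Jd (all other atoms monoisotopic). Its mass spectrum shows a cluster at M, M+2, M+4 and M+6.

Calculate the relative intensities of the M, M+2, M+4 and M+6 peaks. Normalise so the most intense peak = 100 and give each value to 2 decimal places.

Expanding (0.48893 + 0.51107)^3:
P(M) = 0.48893^3 = 0.116880
P(M+2) = 3 × 0.48893^2 × 0.51107^1 = 0.366518
P(M+4) = 3 × 0.48893^1 × 0.51107^2 = 0.383115
P(M+6) = 0.51107^3 = 0.133488
The M+4 peak is largest (0.383115); scaling to 100 gives 30.51 : 95.67 : 100.00 : 34.84.

30.51 : 95.67 : 100.00 : 34.84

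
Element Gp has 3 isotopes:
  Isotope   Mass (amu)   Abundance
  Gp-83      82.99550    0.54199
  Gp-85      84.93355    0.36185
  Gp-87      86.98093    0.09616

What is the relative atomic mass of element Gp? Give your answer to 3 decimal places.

The abundance-weighted mean is 0.54199 × 82.99550 + 0.36185 × 84.93355 + 0.09616 × 86.98093
= 44.982731 + 30.733205 + 8.364086 = 84.080022 amu

84.080 amu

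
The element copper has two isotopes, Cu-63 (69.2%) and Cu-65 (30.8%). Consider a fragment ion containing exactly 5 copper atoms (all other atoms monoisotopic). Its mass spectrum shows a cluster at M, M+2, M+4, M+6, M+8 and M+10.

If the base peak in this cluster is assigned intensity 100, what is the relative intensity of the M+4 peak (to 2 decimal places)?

89.02

Binomial terms of (0.692 + 0.308)^5: M 0.1587, M+2 0.3531, M+4 0.3144, M+6 0.1399, M+8 0.0311, M+10 0.0028 → M+2 is the base peak.
P(M+2) = C(5,1) × 0.692^4 × 0.308^1 = 5 × 0.22931073 × 0.3080 = 0.353139 (base)
P(M+4) = C(5,2) × 0.692^3 × 0.308^2 = 10 × 0.33137389 × 0.094864 = 0.314355
Relative intensity = 0.314355 / 0.353139 × 100 = 89.02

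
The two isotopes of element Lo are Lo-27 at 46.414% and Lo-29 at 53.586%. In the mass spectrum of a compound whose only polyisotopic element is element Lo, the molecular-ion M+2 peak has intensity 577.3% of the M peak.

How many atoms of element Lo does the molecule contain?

5

For n independent Lo atoms, I(M+2)/I(M) = n · (abundance Lo-29) / (abundance Lo-27) = n · 0.53586/0.46414.
n = 5.773 × 0.46414/0.53586 = 5.00 ≈ 5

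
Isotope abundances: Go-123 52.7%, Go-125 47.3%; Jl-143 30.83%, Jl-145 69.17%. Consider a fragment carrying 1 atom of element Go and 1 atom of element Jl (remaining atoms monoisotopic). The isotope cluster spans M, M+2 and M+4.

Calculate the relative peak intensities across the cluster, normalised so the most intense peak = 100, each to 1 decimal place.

31.8 : 100.0 : 64.1

Element Go pattern (n=1): 0.5270 : 0.4730
Element Jl pattern (n=1): 0.3083 : 0.6917
Convolve the two distributions (both contribute in 2-u steps):
  M: 0.5270×0.3083 = 0.162474
  M+2: 0.5270×0.6917 + 0.4730×0.3083 = 0.510352
  M+4: 0.4730×0.6917 = 0.327174
Scale to base peak (0.510352) = 100: 31.8 : 100.0 : 64.1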